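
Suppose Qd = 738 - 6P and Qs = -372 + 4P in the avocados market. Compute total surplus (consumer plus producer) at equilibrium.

Total surplus = 1080

Equilibrium: 738 - 6P = -372 + 4P gives P* = 111, Q* = 72.
Demand choke price: P = 123; supply starts at P = 93.
CS = ½(123 − 111)(72) = 432; PS = ½(111 − 93)(72) = 648.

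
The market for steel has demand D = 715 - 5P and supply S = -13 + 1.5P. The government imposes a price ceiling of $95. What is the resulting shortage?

Shortage = 110.5

Equilibrium price would be P* = 112, so the ceiling at 95 binds.
At P = 95: D = 715 − 5(95) = 240, S = -13 + 1.5(95) = 129.5.
Shortage = 240 − 129.5 = 110.5.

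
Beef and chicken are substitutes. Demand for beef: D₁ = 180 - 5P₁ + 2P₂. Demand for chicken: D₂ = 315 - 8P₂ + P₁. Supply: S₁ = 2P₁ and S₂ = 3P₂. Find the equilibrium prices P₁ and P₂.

P₁ = 34.8, P₂ = 31.8

Market 1: 180 - 5P₁ + 2P₂ = 2P₁ → 7P₁ - 2P₂ = 180.
Market 2: 11P₂ - P₁ = 315.
Eliminating P₂: 11×(1) + 2×(2) gives 75P₁ = 2610, so P₁ = 34.8.
Back-substitute into (2): P₂ = (315 + 1×34.8) / 11 = 31.8.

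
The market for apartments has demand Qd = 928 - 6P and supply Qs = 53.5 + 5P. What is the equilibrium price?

Set Qd = Qs: 928 - 6P = 53.5 + 5P.
874.5 = 11P, so P* = 79.5.
Q* = 928 − 6(79.5) = 451.

P* = 79.5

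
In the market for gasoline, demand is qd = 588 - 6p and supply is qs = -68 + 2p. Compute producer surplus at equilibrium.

Producer surplus = 2304

Equilibrium: 588 - 6p = -68 + 2p gives p* = 82, q* = 96.
Supply starts at p = 34 (where qs = 0).
PS = ½(82 − 34)(96) = 2304.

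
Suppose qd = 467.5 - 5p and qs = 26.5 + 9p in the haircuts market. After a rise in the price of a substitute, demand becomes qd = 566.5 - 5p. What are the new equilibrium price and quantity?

p' = 270/7, q' = 5231/14

Original equilibrium: p* = 31.5, q* = 310.
New equilibrium: 566.5 - 5p = 26.5 + 9p, so 540 = 14p and p' = 270/7; q' = 566.5 − 5(270/7) = 5231/14.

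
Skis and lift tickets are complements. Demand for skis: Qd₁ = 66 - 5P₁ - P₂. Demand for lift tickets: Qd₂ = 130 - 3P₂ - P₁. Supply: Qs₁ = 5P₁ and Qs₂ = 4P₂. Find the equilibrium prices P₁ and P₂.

P₁ = 332/69, P₂ = 1234/69

Market 1: 66 - 5P₁ - P₂ = 5P₁ → 10P₁ + P₂ = 66.
Market 2: 7P₂ + P₁ = 130.
Eliminating P₂: 7×(1) − 1×(2) gives 69P₁ = 332, so P₁ = 332/69.
Back-substitute into (2): P₂ = (130 − 1×332/69) / 7 = 1234/69.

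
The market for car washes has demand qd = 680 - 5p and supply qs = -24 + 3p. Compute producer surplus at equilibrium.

Equilibrium: 680 - 5p = -24 + 3p gives p* = 88, q* = 240.
Supply starts at p = 8 (where qs = 0).
PS = ½(88 − 8)(240) = 9600.

Producer surplus = 9600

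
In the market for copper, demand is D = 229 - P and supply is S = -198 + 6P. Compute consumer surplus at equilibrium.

Equilibrium: 229 - P = -198 + 6P gives P* = 61, Q* = 168.
Demand choke price (D = 0): P = 229.
CS = ½(229 − 61)(168) = 14112.

Consumer surplus = 14112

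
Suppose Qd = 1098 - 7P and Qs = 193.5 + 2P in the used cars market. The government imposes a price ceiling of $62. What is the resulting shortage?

Equilibrium price would be P* = 100.5, so the ceiling at 62 binds.
At P = 62: Qd = 1098 − 7(62) = 664, Qs = 193.5 + 2(62) = 317.5.
Shortage = 664 − 317.5 = 346.5.

Shortage = 346.5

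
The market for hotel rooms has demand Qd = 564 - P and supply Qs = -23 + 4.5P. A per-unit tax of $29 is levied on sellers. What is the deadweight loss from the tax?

Pre-tax equilibrium: P* = 1174/11, Q* = 5030/11.
Tax on sellers shifts supply to Qs = -23 + 4.5(P − 29) = -153.5 + 4.5P.
564 - P = -153.5 + 4.5P gives buyer price Pb = 1435/11; sellers receive Ps = 1435/11 − 29 = 1116/11.
New quantity: Q = 564 − 1(1435/11) = 4769/11.
DWL = ½ × 29 × (5030/11 − 4769/11) = 7569/22.

Deadweight loss = 7569/22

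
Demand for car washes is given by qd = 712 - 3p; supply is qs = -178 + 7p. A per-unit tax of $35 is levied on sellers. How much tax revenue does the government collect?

Tax revenue = 13002.5

Pre-tax equilibrium: p* = 89, q* = 445.
Tax on sellers shifts supply to qs = -178 + 7(p − 35) = -423 + 7p.
712 - 3p = -423 + 7p gives buyer price pb = 113.5; sellers receive ps = 113.5 − 35 = 78.5.
New quantity: q = 712 − 3(113.5) = 371.5.
Revenue = 35 × 371.5 = 13002.5.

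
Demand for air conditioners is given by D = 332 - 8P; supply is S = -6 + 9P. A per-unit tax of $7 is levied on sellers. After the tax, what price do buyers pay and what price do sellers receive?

Pre-tax equilibrium: P* = 338/17, Q* = 2940/17.
Tax on sellers shifts supply to S = -6 + 9(P − 7) = -69 + 9P.
332 - 8P = -69 + 9P gives buyer price Pb = 401/17; sellers receive Ps = 401/17 − 7 = 282/17.
New quantity: Q = 332 − 8(401/17) = 2436/17.

Buyers pay 401/17, sellers receive 282/17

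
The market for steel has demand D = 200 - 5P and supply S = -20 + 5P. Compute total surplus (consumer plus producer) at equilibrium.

Equilibrium: 200 - 5P = -20 + 5P gives P* = 22, Q* = 90.
Demand choke price: P = 40; supply starts at P = 4.
CS = ½(40 − 22)(90) = 810; PS = ½(22 − 4)(90) = 810.

Total surplus = 1620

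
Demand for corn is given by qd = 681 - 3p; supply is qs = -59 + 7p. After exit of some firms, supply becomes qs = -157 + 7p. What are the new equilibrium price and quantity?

Original equilibrium: p* = 74, q* = 459.
New equilibrium: 681 - 3p = -157 + 7p, so 838 = 10p and p' = 83.8; q' = 681 − 3(83.8) = 429.6.

p' = 83.8, q' = 429.6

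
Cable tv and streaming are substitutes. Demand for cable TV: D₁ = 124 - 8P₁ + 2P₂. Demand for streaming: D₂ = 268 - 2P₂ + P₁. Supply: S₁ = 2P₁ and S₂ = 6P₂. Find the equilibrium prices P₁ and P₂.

P₁ = 764/39, P₂ = 1402/39

Market 1: 124 - 8P₁ + 2P₂ = 2P₁ → 10P₁ - 2P₂ = 124.
Market 2: 8P₂ - P₁ = 268.
Eliminating P₂: 8×(1) + 2×(2) gives 78P₁ = 1528, so P₁ = 764/39.
Back-substitute into (2): P₂ = (268 + 1×764/39) / 8 = 1402/39.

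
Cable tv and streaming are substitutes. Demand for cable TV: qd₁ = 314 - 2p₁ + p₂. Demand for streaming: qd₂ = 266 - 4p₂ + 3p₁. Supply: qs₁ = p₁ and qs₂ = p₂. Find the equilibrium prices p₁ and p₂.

Market 1: 314 - 2p₁ + p₂ = p₁ → 3p₁ - p₂ = 314.
Market 2: 5p₂ - 3p₁ = 266.
Eliminating p₂: 5×(1) + 1×(2) gives 12p₁ = 1836, so p₁ = 153.
Back-substitute into (2): p₂ = (266 + 3×153) / 5 = 145.

p₁ = 153, p₂ = 145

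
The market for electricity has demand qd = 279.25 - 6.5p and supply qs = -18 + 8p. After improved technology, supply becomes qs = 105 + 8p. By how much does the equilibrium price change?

Original equilibrium: p* = 20.5, q* = 146.
New equilibrium: 279.25 - 6.5p = 105 + 8p, so 174.25 = 14.5p and p' = 697/58; q' = 279.25 − 6.5(697/58) = 5833/29.
Change in price: 697/58 − 20.5 = -246/29.

Δp = -246/29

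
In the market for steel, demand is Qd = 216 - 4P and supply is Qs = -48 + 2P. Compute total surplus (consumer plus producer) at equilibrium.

Total surplus = 600

Equilibrium: 216 - 4P = -48 + 2P gives P* = 44, Q* = 40.
Demand choke price: P = 54; supply starts at P = 24.
CS = ½(54 − 44)(40) = 200; PS = ½(44 − 24)(40) = 400.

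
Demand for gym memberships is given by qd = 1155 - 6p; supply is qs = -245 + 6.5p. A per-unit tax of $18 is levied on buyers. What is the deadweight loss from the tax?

Deadweight loss = 505.44

Pre-tax equilibrium: p* = 112, q* = 483.
Tax on buyers shifts demand to qd = 1155 − 6(p + 18) = 1047 - 6p.
1047 - 6p = -245 + 6.5p gives seller price ps = 103.36; buyers pay pb = 103.36 + 18 = 121.36.
New quantity: q = 1155 − 6(121.36) = 426.84.
DWL = ½ × 18 × (483 − 426.84) = 505.44.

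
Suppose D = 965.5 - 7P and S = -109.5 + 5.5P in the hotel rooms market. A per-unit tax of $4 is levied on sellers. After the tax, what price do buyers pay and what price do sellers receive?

Buyers pay $87.76, sellers receive $83.76

Pre-tax equilibrium: P* = 86, Q* = 363.5.
Tax on sellers shifts supply to S = -109.5 + 5.5(P − 4) = -131.5 + 5.5P.
965.5 - 7P = -131.5 + 5.5P gives buyer price Pb = 87.76; sellers receive Ps = 87.76 − 4 = 83.76.
New quantity: Q = 965.5 − 7(87.76) = 351.18.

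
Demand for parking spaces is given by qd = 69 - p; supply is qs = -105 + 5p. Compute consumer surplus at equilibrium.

Equilibrium: 69 - p = -105 + 5p gives p* = 29, q* = 40.
Demand choke price (qd = 0): p = 69.
CS = ½(69 − 29)(40) = 800.

Consumer surplus = 800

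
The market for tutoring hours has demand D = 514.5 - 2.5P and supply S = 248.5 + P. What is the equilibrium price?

P* = 76

Set D = S: 514.5 - 2.5P = 248.5 + P.
266 = 3.5P, so P* = 76.
Q* = 514.5 − 2.5(76) = 324.5.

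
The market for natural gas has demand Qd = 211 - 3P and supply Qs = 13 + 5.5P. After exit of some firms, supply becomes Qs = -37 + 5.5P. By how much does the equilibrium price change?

ΔP = 100/17

Original equilibrium: P* = 396/17, Q* = 2399/17.
New equilibrium: 211 - 3P = -37 + 5.5P, so 248 = 8.5P and P' = 496/17; Q' = 211 − 3(496/17) = 2099/17.
Change in price: 496/17 − 396/17 = 100/17.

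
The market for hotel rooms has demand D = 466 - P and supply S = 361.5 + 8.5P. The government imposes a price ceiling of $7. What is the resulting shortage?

Equilibrium price would be P* = 11, so the ceiling at 7 binds.
At P = 7: D = 466 − 1(7) = 459, S = 361.5 + 8.5(7) = 421.
Shortage = 459 − 421 = 38.

Shortage = 38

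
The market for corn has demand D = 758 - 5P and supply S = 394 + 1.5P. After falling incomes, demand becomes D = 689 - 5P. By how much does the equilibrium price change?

Original equilibrium: P* = 56, Q* = 478.
New equilibrium: 689 - 5P = 394 + 1.5P, so 295 = 6.5P and P' = 590/13; Q' = 689 − 5(590/13) = 6007/13.
Change in price: 590/13 − 56 = -138/13.

ΔP = -138/13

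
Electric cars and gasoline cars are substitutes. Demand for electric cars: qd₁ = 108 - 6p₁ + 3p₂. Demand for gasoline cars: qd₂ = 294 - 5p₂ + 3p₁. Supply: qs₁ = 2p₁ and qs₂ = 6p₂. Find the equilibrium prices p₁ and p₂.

p₁ = 2070/79, p₂ = 2676/79

Market 1: 108 - 6p₁ + 3p₂ = 2p₁ → 8p₁ - 3p₂ = 108.
Market 2: 11p₂ - 3p₁ = 294.
Eliminating p₂: 11×(1) + 3×(2) gives 79p₁ = 2070, so p₁ = 2070/79.
Back-substitute into (2): p₂ = (294 + 3×2070/79) / 11 = 2676/79.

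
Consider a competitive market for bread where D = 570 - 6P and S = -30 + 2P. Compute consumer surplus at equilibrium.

Consumer surplus = 1200

Equilibrium: 570 - 6P = -30 + 2P gives P* = 75, Q* = 120.
Demand choke price (D = 0): P = 95.
CS = ½(95 − 75)(120) = 1200.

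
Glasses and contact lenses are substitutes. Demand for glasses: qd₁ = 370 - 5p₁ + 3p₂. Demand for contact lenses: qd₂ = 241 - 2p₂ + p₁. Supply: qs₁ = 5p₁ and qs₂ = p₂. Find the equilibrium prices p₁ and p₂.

p₁ = 611/9, p₂ = 2780/27

Market 1: 370 - 5p₁ + 3p₂ = 5p₁ → 10p₁ - 3p₂ = 370.
Market 2: 3p₂ - p₁ = 241.
Eliminating p₂: 3×(1) + 3×(2) gives 27p₁ = 1833, so p₁ = 611/9.
Back-substitute into (2): p₂ = (241 + 1×611/9) / 3 = 2780/27.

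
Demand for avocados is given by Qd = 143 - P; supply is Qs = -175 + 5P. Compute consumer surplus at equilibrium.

Consumer surplus = 4050

Equilibrium: 143 - P = -175 + 5P gives P* = 53, Q* = 90.
Demand choke price (Qd = 0): P = 143.
CS = ½(143 − 53)(90) = 4050.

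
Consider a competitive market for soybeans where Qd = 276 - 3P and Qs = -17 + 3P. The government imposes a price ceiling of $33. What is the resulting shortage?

Shortage = 95

Equilibrium price would be P* = 293/6, so the ceiling at 33 binds.
At P = 33: Qd = 276 − 3(33) = 177, Qs = -17 + 3(33) = 82.
Shortage = 177 − 82 = 95.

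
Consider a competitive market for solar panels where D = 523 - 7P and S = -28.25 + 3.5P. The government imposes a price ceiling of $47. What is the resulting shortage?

Shortage = 57.75

Equilibrium price would be P* = 52.5, so the ceiling at 47 binds.
At P = 47: D = 523 − 7(47) = 194, S = -28.25 + 3.5(47) = 136.25.
Shortage = 194 − 136.25 = 57.75.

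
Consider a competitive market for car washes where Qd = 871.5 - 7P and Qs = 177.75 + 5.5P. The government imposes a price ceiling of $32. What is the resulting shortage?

Equilibrium price would be P* = 55.5, so the ceiling at 32 binds.
At P = 32: Qd = 871.5 − 7(32) = 647.5, Qs = 177.75 + 5.5(32) = 353.75.
Shortage = 647.5 − 353.75 = 293.75.

Shortage = 293.75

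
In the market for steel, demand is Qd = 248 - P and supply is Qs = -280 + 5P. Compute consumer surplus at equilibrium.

Consumer surplus = 12800

Equilibrium: 248 - P = -280 + 5P gives P* = 88, Q* = 160.
Demand choke price (Qd = 0): P = 248.
CS = ½(248 − 88)(160) = 12800.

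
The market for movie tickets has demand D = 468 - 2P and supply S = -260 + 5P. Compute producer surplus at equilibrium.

Equilibrium: 468 - 2P = -260 + 5P gives P* = 104, Q* = 260.
Supply starts at P = 52 (where S = 0).
PS = ½(104 − 52)(260) = 6760.

Producer surplus = 6760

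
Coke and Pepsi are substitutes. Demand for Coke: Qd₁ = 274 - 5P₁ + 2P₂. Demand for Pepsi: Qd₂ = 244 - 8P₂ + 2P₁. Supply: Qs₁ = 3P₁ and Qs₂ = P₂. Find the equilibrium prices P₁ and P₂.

P₁ = 1477/34, P₂ = 625/17

Market 1: 274 - 5P₁ + 2P₂ = 3P₁ → 8P₁ - 2P₂ = 274.
Market 2: 9P₂ - 2P₁ = 244.
Eliminating P₂: 9×(1) + 2×(2) gives 68P₁ = 2954, so P₁ = 1477/34.
Back-substitute into (2): P₂ = (244 + 2×1477/34) / 9 = 625/17.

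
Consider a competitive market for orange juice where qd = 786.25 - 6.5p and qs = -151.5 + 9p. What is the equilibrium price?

Set qd = qs: 786.25 - 6.5p = -151.5 + 9p.
937.75 = 15.5p, so p* = 60.5.
q* = 786.25 − 6.5(60.5) = 393.

p* = 60.5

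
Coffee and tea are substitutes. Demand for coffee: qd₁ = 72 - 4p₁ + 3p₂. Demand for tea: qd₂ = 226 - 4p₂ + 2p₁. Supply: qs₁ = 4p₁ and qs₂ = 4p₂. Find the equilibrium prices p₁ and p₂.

Market 1: 72 - 4p₁ + 3p₂ = 4p₁ → 8p₁ - 3p₂ = 72.
Market 2: 8p₂ - 2p₁ = 226.
Eliminating p₂: 8×(1) + 3×(2) gives 58p₁ = 1254, so p₁ = 627/29.
Back-substitute into (2): p₂ = (226 + 2×627/29) / 8 = 976/29.

p₁ = 627/29, p₂ = 976/29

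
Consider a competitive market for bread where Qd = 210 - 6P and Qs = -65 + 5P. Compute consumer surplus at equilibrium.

Consumer surplus = 300

Equilibrium: 210 - 6P = -65 + 5P gives P* = 25, Q* = 60.
Demand choke price (Qd = 0): P = 35.
CS = ½(35 − 25)(60) = 300.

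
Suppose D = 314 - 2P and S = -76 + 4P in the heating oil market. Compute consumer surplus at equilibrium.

Consumer surplus = 8464

Equilibrium: 314 - 2P = -76 + 4P gives P* = 65, Q* = 184.
Demand choke price (D = 0): P = 157.
CS = ½(157 − 65)(184) = 8464.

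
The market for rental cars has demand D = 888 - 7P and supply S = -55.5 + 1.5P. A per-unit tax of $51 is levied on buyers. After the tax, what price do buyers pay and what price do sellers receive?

Buyers pay $120, sellers receive $69

Pre-tax equilibrium: P* = 111, Q* = 111.
Tax on buyers shifts demand to D = 888 − 7(P + 51) = 531 - 7P.
531 - 7P = -55.5 + 1.5P gives seller price Ps = 69; buyers pay Pb = 69 + 51 = 120.
New quantity: Q = 888 − 7(120) = 48.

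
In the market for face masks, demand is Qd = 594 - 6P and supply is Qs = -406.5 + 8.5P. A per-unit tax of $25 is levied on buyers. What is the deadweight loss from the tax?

Pre-tax equilibrium: P* = 69, Q* = 180.
Tax on buyers shifts demand to Qd = 594 − 6(P + 25) = 444 - 6P.
444 - 6P = -406.5 + 8.5P gives seller price Ps = 1701/29; buyers pay Pb = 1701/29 + 25 = 2426/29.
New quantity: Q = 594 − 6(2426/29) = 2670/29.
DWL = ½ × 25 × (180 − 2670/29) = 31875/29.

Deadweight loss = 31875/29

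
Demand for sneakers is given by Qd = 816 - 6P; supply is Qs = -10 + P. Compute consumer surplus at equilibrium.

Consumer surplus = 972

Equilibrium: 816 - 6P = -10 + P gives P* = 118, Q* = 108.
Demand choke price (Qd = 0): P = 136.
CS = ½(136 − 118)(108) = 972.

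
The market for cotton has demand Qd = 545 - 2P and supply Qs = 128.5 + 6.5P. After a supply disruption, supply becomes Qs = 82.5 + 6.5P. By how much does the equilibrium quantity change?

ΔQ = -184/17

Original equilibrium: P* = 49, Q* = 447.
New equilibrium: 545 - 2P = 82.5 + 6.5P, so 462.5 = 8.5P and P' = 925/17; Q' = 545 − 2(925/17) = 7415/17.
Change in quantity: 7415/17 − 447 = -184/17.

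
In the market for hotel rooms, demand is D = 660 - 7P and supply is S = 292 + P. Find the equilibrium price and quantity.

Set D = S: 660 - 7P = 292 + P.
368 = 8P, so P* = 46.
Q* = 660 − 7(46) = 338.

P* = 46, Q* = 338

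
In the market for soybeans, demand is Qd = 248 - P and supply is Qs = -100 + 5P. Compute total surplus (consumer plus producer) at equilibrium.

Equilibrium: 248 - P = -100 + 5P gives P* = 58, Q* = 190.
Demand choke price: P = 248; supply starts at P = 20.
CS = ½(248 − 58)(190) = 18050; PS = ½(58 − 20)(190) = 3610.

Total surplus = 21660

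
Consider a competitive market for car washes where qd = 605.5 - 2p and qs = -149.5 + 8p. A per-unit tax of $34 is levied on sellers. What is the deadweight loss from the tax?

Pre-tax equilibrium: p* = 75.5, q* = 454.5.
Tax on sellers shifts supply to qs = -149.5 + 8(p − 34) = -421.5 + 8p.
605.5 - 2p = -421.5 + 8p gives buyer price pb = 102.7; sellers receive ps = 102.7 − 34 = 68.7.
New quantity: q = 605.5 − 2(102.7) = 400.1.
DWL = ½ × 34 × (454.5 − 400.1) = 924.8.

Deadweight loss = 924.8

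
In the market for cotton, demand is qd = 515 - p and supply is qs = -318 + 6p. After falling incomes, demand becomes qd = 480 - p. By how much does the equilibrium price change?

Original equilibrium: p* = 119, q* = 396.
New equilibrium: 480 - p = -318 + 6p, so 798 = 7p and p' = 114; q' = 480 − 1(114) = 366.
Change in price: 114 − 119 = -5.

Δp = -5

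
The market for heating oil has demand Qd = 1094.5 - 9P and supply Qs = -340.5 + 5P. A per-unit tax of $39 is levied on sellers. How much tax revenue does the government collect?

Tax revenue = 25467/14

Pre-tax equilibrium: P* = 102.5, Q* = 172.
Tax on sellers shifts supply to Qs = -340.5 + 5(P − 39) = -535.5 + 5P.
1094.5 - 9P = -535.5 + 5P gives buyer price Pb = 815/7; sellers receive Ps = 815/7 − 39 = 542/7.
New quantity: Q = 1094.5 − 9(815/7) = 653/14.
Revenue = 39 × 653/14 = 25467/14.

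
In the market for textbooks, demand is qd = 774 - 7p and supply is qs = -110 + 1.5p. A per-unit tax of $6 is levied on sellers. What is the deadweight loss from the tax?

Deadweight loss = 378/17

Pre-tax equilibrium: p* = 104, q* = 46.
Tax on sellers shifts supply to qs = -110 + 1.5(p − 6) = -119 + 1.5p.
774 - 7p = -119 + 1.5p gives buyer price pb = 1786/17; sellers receive ps = 1786/17 − 6 = 1684/17.
New quantity: q = 774 − 7(1786/17) = 656/17.
DWL = ½ × 6 × (46 − 656/17) = 378/17.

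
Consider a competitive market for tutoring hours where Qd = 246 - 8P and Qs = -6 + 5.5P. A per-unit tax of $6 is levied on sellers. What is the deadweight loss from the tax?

Pre-tax equilibrium: P* = 56/3, Q* = 290/3.
Tax on sellers shifts supply to Qs = -6 + 5.5(P − 6) = -39 + 5.5P.
246 - 8P = -39 + 5.5P gives buyer price Pb = 190/9; sellers receive Ps = 190/9 − 6 = 136/9.
New quantity: Q = 246 − 8(190/9) = 694/9.
DWL = ½ × 6 × (290/3 − 694/9) = 176/3.

Deadweight loss = 176/3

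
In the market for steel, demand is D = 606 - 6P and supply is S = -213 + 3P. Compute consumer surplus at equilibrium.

Equilibrium: 606 - 6P = -213 + 3P gives P* = 91, Q* = 60.
Demand choke price (D = 0): P = 101.
CS = ½(101 − 91)(60) = 300.

Consumer surplus = 300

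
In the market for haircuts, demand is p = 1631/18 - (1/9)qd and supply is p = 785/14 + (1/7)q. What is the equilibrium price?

p* = 75.5

Set the two price expressions equal: 1631/18 - (1/9)q = 785/14 + (1/7)q.
2176/63 = (16/63)q, so q* = 136.
p* = 1631/18 − (1/9)(136) = 75.5.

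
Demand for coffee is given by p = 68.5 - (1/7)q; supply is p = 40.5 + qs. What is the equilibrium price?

p* = 65

Set the two price expressions equal: 68.5 - (1/7)q = 40.5 + q.
28 = (8/7)q, so q* = 24.5.
p* = 68.5 − (1/7)(24.5) = 65.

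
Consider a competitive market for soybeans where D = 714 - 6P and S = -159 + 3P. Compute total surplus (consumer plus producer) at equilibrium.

Equilibrium: 714 - 6P = -159 + 3P gives P* = 97, Q* = 132.
Demand choke price: P = 119; supply starts at P = 53.
CS = ½(119 − 97)(132) = 1452; PS = ½(97 − 53)(132) = 2904.

Total surplus = 4356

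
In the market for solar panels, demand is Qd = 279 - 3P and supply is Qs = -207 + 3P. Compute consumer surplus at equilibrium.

Equilibrium: 279 - 3P = -207 + 3P gives P* = 81, Q* = 36.
Demand choke price (Qd = 0): P = 93.
CS = ½(93 − 81)(36) = 216.

Consumer surplus = 216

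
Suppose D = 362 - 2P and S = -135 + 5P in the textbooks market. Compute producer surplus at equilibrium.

Producer surplus = 4840

Equilibrium: 362 - 2P = -135 + 5P gives P* = 71, Q* = 220.
Supply starts at P = 27 (where S = 0).
PS = ½(71 − 27)(220) = 4840.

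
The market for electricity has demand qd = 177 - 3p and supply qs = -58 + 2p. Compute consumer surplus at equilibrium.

Consumer surplus = 216

Equilibrium: 177 - 3p = -58 + 2p gives p* = 47, q* = 36.
Demand choke price (qd = 0): p = 59.
CS = ½(59 − 47)(36) = 216.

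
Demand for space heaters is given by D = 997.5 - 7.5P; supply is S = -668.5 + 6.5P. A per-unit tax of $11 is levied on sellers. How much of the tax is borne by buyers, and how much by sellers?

Buyers bear 143/28, sellers bear 165/28

Pre-tax equilibrium: P* = 119, Q* = 105.
Tax on sellers shifts supply to S = -668.5 + 6.5(P − 11) = -740 + 6.5P.
997.5 - 7.5P = -740 + 6.5P gives buyer price Pb = 3475/28; sellers receive Ps = 3475/28 − 11 = 3167/28.
New quantity: Q = 997.5 − 7.5(3475/28) = 3735/56.
Buyer burden = 3475/28 − 119 = 143/28; seller burden = 119 − 3167/28 = 165/28.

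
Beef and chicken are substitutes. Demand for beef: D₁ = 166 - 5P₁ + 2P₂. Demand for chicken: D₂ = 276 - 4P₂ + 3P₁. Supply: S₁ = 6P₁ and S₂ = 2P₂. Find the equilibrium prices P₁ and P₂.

P₁ = 25.8, P₂ = 58.9

Market 1: 166 - 5P₁ + 2P₂ = 6P₁ → 11P₁ - 2P₂ = 166.
Market 2: 6P₂ - 3P₁ = 276.
Eliminating P₂: 6×(1) + 2×(2) gives 60P₁ = 1548, so P₁ = 25.8.
Back-substitute into (2): P₂ = (276 + 3×25.8) / 6 = 58.9.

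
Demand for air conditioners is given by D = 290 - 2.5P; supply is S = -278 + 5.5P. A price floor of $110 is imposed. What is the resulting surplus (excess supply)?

Surplus = 312

Equilibrium price would be P* = 71, so the floor at 110 binds.
At P = 110: D = 15, S = 327.
Surplus = 327 − 15 = 312.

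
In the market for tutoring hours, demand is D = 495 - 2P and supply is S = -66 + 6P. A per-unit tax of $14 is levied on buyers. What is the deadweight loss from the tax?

Deadweight loss = 147

Pre-tax equilibrium: P* = 70.125, Q* = 354.75.
Tax on buyers shifts demand to D = 495 − 2(P + 14) = 467 - 2P.
467 - 2P = -66 + 6P gives seller price Ps = 66.625; buyers pay Pb = 66.625 + 14 = 80.625.
New quantity: Q = 495 − 2(80.625) = 333.75.
DWL = ½ × 14 × (354.75 − 333.75) = 147.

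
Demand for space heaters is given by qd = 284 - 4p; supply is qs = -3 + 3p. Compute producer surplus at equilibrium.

Equilibrium: 284 - 4p = -3 + 3p gives p* = 41, q* = 120.
Supply starts at p = 1 (where qs = 0).
PS = ½(41 − 1)(120) = 2400.

Producer surplus = 2400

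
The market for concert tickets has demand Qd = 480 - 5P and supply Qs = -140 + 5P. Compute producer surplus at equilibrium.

Equilibrium: 480 - 5P = -140 + 5P gives P* = 62, Q* = 170.
Supply starts at P = 28 (where Qs = 0).
PS = ½(62 − 28)(170) = 2890.

Producer surplus = 2890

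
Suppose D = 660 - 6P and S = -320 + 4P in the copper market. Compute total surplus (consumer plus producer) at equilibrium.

Equilibrium: 660 - 6P = -320 + 4P gives P* = 98, Q* = 72.
Demand choke price: P = 110; supply starts at P = 80.
CS = ½(110 − 98)(72) = 432; PS = ½(98 − 80)(72) = 648.

Total surplus = 1080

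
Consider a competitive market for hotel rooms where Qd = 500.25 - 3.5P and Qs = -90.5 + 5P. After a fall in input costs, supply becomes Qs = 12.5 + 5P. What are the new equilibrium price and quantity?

P' = 1951/34, Q' = 5090/17

Original equilibrium: P* = 69.5, Q* = 257.
New equilibrium: 500.25 - 3.5P = 12.5 + 5P, so 487.75 = 8.5P and P' = 1951/34; Q' = 500.25 − 3.5(1951/34) = 5090/17.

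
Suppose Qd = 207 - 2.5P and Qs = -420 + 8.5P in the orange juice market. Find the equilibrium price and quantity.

P* = 57, Q* = 64.5

Set Qd = Qs: 207 - 2.5P = -420 + 8.5P.
627 = 11P, so P* = 57.
Q* = 207 − 2.5(57) = 64.5.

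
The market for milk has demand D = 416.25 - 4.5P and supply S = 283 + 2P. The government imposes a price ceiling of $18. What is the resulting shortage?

Equilibrium price would be P* = 20.5, so the ceiling at 18 binds.
At P = 18: D = 416.25 − 4.5(18) = 335.25, S = 283 + 2(18) = 319.
Shortage = 335.25 − 319 = 16.25.

Shortage = 16.25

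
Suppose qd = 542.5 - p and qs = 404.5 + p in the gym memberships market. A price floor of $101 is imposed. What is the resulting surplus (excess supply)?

Surplus = 64

Equilibrium price would be p* = 69, so the floor at 101 binds.
At p = 101: qd = 441.5, qs = 505.5.
Surplus = 505.5 − 441.5 = 64.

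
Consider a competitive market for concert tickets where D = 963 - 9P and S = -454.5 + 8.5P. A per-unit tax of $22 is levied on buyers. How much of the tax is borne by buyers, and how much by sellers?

Pre-tax equilibrium: P* = 81, Q* = 234.
Tax on buyers shifts demand to D = 963 − 9(P + 22) = 765 - 9P.
765 - 9P = -454.5 + 8.5P gives seller price Ps = 2439/35; buyers pay Pb = 2439/35 + 22 = 3209/35.
New quantity: Q = 963 − 9(3209/35) = 4824/35.
Buyer burden = 3209/35 − 81 = 374/35; seller burden = 81 − 2439/35 = 396/35.

Buyers bear 374/35, sellers bear 396/35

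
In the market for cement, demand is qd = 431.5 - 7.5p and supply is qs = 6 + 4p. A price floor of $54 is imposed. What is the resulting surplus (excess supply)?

Surplus = 195.5

Equilibrium price would be p* = 37, so the floor at 54 binds.
At p = 54: qd = 26.5, qs = 222.
Surplus = 222 − 26.5 = 195.5.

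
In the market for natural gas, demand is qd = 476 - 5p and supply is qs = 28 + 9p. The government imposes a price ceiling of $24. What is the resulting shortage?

Equilibrium price would be p* = 32, so the ceiling at 24 binds.
At p = 24: qd = 476 − 5(24) = 356, qs = 28 + 9(24) = 244.
Shortage = 356 − 244 = 112.

Shortage = 112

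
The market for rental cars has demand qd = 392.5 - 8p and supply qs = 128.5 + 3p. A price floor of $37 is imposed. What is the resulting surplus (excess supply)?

Surplus = 143

Equilibrium price would be p* = 24, so the floor at 37 binds.
At p = 37: qd = 96.5, qs = 239.5.
Surplus = 239.5 − 96.5 = 143.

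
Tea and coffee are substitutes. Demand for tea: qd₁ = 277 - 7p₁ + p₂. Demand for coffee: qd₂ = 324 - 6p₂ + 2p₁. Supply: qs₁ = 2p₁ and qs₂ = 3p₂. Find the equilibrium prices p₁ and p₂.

p₁ = 2817/79, p₂ = 3470/79

Market 1: 277 - 7p₁ + p₂ = 2p₁ → 9p₁ - p₂ = 277.
Market 2: 9p₂ - 2p₁ = 324.
Eliminating p₂: 9×(1) + 1×(2) gives 79p₁ = 2817, so p₁ = 2817/79.
Back-substitute into (2): p₂ = (324 + 2×2817/79) / 9 = 3470/79.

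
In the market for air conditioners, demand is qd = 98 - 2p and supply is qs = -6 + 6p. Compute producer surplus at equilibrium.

Equilibrium: 98 - 2p = -6 + 6p gives p* = 13, q* = 72.
Supply starts at p = 1 (where qs = 0).
PS = ½(13 − 1)(72) = 432.

Producer surplus = 432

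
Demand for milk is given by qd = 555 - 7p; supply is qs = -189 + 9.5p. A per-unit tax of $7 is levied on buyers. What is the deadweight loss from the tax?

Pre-tax equilibrium: p* = 496/11, q* = 2633/11.
Tax on buyers shifts demand to qd = 555 − 7(p + 7) = 506 - 7p.
506 - 7p = -189 + 9.5p gives seller price ps = 1390/33; buyers pay pb = 1390/33 + 7 = 1621/33.
New quantity: q = 555 − 7(1621/33) = 6968/33.
DWL = ½ × 7 × (2633/11 − 6968/33) = 6517/66.

Deadweight loss = 6517/66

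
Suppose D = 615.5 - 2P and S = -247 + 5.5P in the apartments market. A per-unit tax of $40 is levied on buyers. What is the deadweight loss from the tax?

Deadweight loss = 3520/3

Pre-tax equilibrium: P* = 115, Q* = 385.5.
Tax on buyers shifts demand to D = 615.5 − 2(P + 40) = 535.5 - 2P.
535.5 - 2P = -247 + 5.5P gives seller price Ps = 313/3; buyers pay Pb = 313/3 + 40 = 433/3.
New quantity: Q = 615.5 − 2(433/3) = 1961/6.
DWL = ½ × 40 × (385.5 − 1961/6) = 3520/3.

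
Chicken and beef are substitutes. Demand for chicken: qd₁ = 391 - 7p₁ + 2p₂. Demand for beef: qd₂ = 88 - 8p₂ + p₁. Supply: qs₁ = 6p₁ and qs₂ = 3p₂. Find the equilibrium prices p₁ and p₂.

Market 1: 391 - 7p₁ + 2p₂ = 6p₁ → 13p₁ - 2p₂ = 391.
Market 2: 11p₂ - p₁ = 88.
Eliminating p₂: 11×(1) + 2×(2) gives 141p₁ = 4477, so p₁ = 4477/141.
Back-substitute into (2): p₂ = (88 + 1×4477/141) / 11 = 1535/141.

p₁ = 4477/141, p₂ = 1535/141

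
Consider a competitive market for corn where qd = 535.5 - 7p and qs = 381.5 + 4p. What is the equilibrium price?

Set qd = qs: 535.5 - 7p = 381.5 + 4p.
154 = 11p, so p* = 14.
q* = 535.5 − 7(14) = 437.5.

p* = 14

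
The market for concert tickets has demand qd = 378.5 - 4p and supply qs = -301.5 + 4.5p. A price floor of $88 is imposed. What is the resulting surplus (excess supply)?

Equilibrium price would be p* = 80, so the floor at 88 binds.
At p = 88: qd = 26.5, qs = 94.5.
Surplus = 94.5 − 26.5 = 68.

Surplus = 68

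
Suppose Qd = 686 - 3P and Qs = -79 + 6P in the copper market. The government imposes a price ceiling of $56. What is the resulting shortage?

Shortage = 261

Equilibrium price would be P* = 85, so the ceiling at 56 binds.
At P = 56: Qd = 686 − 3(56) = 518, Qs = -79 + 6(56) = 257.
Shortage = 518 − 257 = 261.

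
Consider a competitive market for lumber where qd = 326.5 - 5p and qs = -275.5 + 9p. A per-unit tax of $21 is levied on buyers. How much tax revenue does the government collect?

Pre-tax equilibrium: p* = 43, q* = 111.5.
Tax on buyers shifts demand to qd = 326.5 − 5(p + 21) = 221.5 - 5p.
221.5 - 5p = -275.5 + 9p gives seller price ps = 35.5; buyers pay pb = 35.5 + 21 = 56.5.
New quantity: q = 326.5 − 5(56.5) = 44.
Revenue = 21 × 44 = 924.

Tax revenue = 924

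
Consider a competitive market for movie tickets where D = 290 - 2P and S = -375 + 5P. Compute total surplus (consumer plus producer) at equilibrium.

Equilibrium: 290 - 2P = -375 + 5P gives P* = 95, Q* = 100.
Demand choke price: P = 145; supply starts at P = 75.
CS = ½(145 − 95)(100) = 2500; PS = ½(95 − 75)(100) = 1000.

Total surplus = 3500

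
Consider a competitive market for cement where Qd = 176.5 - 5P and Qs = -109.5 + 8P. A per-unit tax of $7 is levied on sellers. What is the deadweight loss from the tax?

Deadweight loss = 980/13

Pre-tax equilibrium: P* = 22, Q* = 66.5.
Tax on sellers shifts supply to Qs = -109.5 + 8(P − 7) = -165.5 + 8P.
176.5 - 5P = -165.5 + 8P gives buyer price Pb = 342/13; sellers receive Ps = 342/13 − 7 = 251/13.
New quantity: Q = 176.5 − 5(342/13) = 1169/26.
DWL = ½ × 7 × (66.5 − 1169/26) = 980/13.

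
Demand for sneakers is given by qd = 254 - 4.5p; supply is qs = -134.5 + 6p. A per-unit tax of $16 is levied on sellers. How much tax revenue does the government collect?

Pre-tax equilibrium: p* = 37, q* = 87.5.
Tax on sellers shifts supply to qs = -134.5 + 6(p − 16) = -230.5 + 6p.
254 - 4.5p = -230.5 + 6p gives buyer price pb = 323/7; sellers receive ps = 323/7 − 16 = 211/7.
New quantity: q = 254 − 4.5(323/7) = 649/14.
Revenue = 16 × 649/14 = 5192/7.

Tax revenue = 5192/7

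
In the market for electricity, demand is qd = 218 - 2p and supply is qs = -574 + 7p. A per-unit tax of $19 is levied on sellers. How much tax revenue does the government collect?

Tax revenue = 2128/9

Pre-tax equilibrium: p* = 88, q* = 42.
Tax on sellers shifts supply to qs = -574 + 7(p − 19) = -707 + 7p.
218 - 2p = -707 + 7p gives buyer price pb = 925/9; sellers receive ps = 925/9 − 19 = 754/9.
New quantity: q = 218 − 2(925/9) = 112/9.
Revenue = 19 × 112/9 = 2128/9.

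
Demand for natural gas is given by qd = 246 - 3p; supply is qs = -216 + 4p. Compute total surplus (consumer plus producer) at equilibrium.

Total surplus = 672

Equilibrium: 246 - 3p = -216 + 4p gives p* = 66, q* = 48.
Demand choke price: p = 82; supply starts at p = 54.
CS = ½(82 − 66)(48) = 384; PS = ½(66 − 54)(48) = 288.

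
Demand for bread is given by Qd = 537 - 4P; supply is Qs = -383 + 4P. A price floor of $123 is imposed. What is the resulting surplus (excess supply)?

Surplus = 64

Equilibrium price would be P* = 115, so the floor at 123 binds.
At P = 123: Qd = 45, Qs = 109.
Surplus = 109 − 45 = 64.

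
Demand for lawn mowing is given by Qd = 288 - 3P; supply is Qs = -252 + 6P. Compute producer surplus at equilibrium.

Equilibrium: 288 - 3P = -252 + 6P gives P* = 60, Q* = 108.
Supply starts at P = 42 (where Qs = 0).
PS = ½(60 − 42)(108) = 972.

Producer surplus = 972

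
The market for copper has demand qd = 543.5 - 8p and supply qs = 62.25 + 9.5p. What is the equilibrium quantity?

Set qd = qs: 543.5 - 8p = 62.25 + 9.5p.
481.25 = 17.5p, so p* = 27.5.
q* = 543.5 − 8(27.5) = 323.5.

q* = 323.5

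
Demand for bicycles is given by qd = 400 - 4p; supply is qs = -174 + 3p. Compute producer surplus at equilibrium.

Equilibrium: 400 - 4p = -174 + 3p gives p* = 82, q* = 72.
Supply starts at p = 58 (where qs = 0).
PS = ½(82 − 58)(72) = 864.

Producer surplus = 864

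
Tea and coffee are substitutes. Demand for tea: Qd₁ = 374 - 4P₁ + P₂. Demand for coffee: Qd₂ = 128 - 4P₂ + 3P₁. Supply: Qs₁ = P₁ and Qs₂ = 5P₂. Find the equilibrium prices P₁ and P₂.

Market 1: 374 - 4P₁ + P₂ = P₁ → 5P₁ - P₂ = 374.
Market 2: 9P₂ - 3P₁ = 128.
Eliminating P₂: 9×(1) + 1×(2) gives 42P₁ = 3494, so P₁ = 1747/21.
Back-substitute into (2): P₂ = (128 + 3×1747/21) / 9 = 881/21.

P₁ = 1747/21, P₂ = 881/21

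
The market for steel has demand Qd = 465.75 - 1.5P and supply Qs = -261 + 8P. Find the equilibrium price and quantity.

P* = 76.5, Q* = 351

Set Qd = Qs: 465.75 - 1.5P = -261 + 8P.
726.75 = 9.5P, so P* = 76.5.
Q* = 465.75 − 1.5(76.5) = 351.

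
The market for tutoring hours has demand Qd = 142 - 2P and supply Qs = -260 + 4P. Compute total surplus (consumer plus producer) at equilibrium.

Equilibrium: 142 - 2P = -260 + 4P gives P* = 67, Q* = 8.
Demand choke price: P = 71; supply starts at P = 65.
CS = ½(71 − 67)(8) = 16; PS = ½(67 − 65)(8) = 8.

Total surplus = 24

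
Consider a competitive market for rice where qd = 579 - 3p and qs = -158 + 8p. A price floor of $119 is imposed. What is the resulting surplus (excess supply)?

Surplus = 572

Equilibrium price would be p* = 67, so the floor at 119 binds.
At p = 119: qd = 222, qs = 794.
Surplus = 794 − 222 = 572.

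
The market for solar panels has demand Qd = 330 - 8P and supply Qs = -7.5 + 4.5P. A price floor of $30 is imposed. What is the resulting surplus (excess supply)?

Equilibrium price would be P* = 27, so the floor at 30 binds.
At P = 30: Qd = 90, Qs = 127.5.
Surplus = 127.5 − 90 = 37.5.

Surplus = 37.5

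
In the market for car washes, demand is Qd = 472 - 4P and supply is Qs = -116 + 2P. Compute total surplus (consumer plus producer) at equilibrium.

Total surplus = 2400

Equilibrium: 472 - 4P = -116 + 2P gives P* = 98, Q* = 80.
Demand choke price: P = 118; supply starts at P = 58.
CS = ½(118 − 98)(80) = 800; PS = ½(98 − 58)(80) = 1600.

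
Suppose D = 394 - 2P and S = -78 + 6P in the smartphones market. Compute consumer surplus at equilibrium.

Consumer surplus = 19044

Equilibrium: 394 - 2P = -78 + 6P gives P* = 59, Q* = 276.
Demand choke price (D = 0): P = 197.
CS = ½(197 − 59)(276) = 19044.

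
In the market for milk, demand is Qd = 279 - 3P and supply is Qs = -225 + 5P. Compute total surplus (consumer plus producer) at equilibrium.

Total surplus = 2160

Equilibrium: 279 - 3P = -225 + 5P gives P* = 63, Q* = 90.
Demand choke price: P = 93; supply starts at P = 45.
CS = ½(93 − 63)(90) = 1350; PS = ½(63 − 45)(90) = 810.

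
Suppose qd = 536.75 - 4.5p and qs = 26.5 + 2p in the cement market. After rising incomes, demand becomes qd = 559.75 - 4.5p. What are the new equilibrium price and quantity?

Original equilibrium: p* = 78.5, q* = 183.5.
New equilibrium: 559.75 - 4.5p = 26.5 + 2p, so 533.25 = 6.5p and p' = 2133/26; q' = 559.75 − 4.5(2133/26) = 4955/26.

p' = 2133/26, q' = 4955/26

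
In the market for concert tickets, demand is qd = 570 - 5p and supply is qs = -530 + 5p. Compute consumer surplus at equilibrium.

Equilibrium: 570 - 5p = -530 + 5p gives p* = 110, q* = 20.
Demand choke price (qd = 0): p = 114.
CS = ½(114 − 110)(20) = 40.

Consumer surplus = 40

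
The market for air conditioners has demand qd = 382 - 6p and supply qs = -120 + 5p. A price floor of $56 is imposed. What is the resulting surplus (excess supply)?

Equilibrium price would be p* = 502/11, so the floor at 56 binds.
At p = 56: qd = 46, qs = 160.
Surplus = 160 − 46 = 114.

Surplus = 114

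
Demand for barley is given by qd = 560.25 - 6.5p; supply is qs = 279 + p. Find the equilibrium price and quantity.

p* = 37.5, q* = 316.5

Set qd = qs: 560.25 - 6.5p = 279 + p.
281.25 = 7.5p, so p* = 37.5.
q* = 560.25 − 6.5(37.5) = 316.5.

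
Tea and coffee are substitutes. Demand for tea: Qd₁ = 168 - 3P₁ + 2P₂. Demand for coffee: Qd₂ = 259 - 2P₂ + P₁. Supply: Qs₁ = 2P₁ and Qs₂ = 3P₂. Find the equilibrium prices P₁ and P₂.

Market 1: 168 - 3P₁ + 2P₂ = 2P₁ → 5P₁ - 2P₂ = 168.
Market 2: 5P₂ - P₁ = 259.
Eliminating P₂: 5×(1) + 2×(2) gives 23P₁ = 1358, so P₁ = 1358/23.
Back-substitute into (2): P₂ = (259 + 1×1358/23) / 5 = 1463/23.

P₁ = 1358/23, P₂ = 1463/23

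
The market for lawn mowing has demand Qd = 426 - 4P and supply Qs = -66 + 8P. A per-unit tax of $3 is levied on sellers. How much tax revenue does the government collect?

Tax revenue = 762

Pre-tax equilibrium: P* = 41, Q* = 262.
Tax on sellers shifts supply to Qs = -66 + 8(P − 3) = -90 + 8P.
426 - 4P = -90 + 8P gives buyer price Pb = 43; sellers receive Ps = 43 − 3 = 40.
New quantity: Q = 426 − 4(43) = 254.
Revenue = 3 × 254 = 762.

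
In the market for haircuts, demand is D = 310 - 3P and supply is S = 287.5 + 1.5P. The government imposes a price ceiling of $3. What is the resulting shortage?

Equilibrium price would be P* = 5, so the ceiling at 3 binds.
At P = 3: D = 310 − 3(3) = 301, S = 287.5 + 1.5(3) = 292.
Shortage = 301 − 292 = 9.

Shortage = 9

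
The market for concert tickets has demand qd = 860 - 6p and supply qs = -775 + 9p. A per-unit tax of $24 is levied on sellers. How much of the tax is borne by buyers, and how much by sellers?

Pre-tax equilibrium: p* = 109, q* = 206.
Tax on sellers shifts supply to qs = -775 + 9(p − 24) = -991 + 9p.
860 - 6p = -991 + 9p gives buyer price pb = 123.4; sellers receive ps = 123.4 − 24 = 99.4.
New quantity: q = 860 − 6(123.4) = 119.6.
Buyer burden = 123.4 − 109 = 14.4; seller burden = 109 − 99.4 = 9.6.

Buyers bear $14.4, sellers bear $9.6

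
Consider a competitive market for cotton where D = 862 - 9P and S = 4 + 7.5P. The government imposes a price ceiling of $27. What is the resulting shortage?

Equilibrium price would be P* = 52, so the ceiling at 27 binds.
At P = 27: D = 862 − 9(27) = 619, S = 4 + 7.5(27) = 206.5.
Shortage = 619 − 206.5 = 412.5.

Shortage = 412.5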